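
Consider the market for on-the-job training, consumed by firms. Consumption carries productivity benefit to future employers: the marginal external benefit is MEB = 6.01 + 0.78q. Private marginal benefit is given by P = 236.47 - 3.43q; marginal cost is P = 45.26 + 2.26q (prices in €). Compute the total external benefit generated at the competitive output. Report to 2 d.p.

Market equilibrium (private): 45.26 + 2.26q = 236.47 - 3.43q → q_m = 33.6046.
Total external benefit = ∫₀^{q_m} (6.01 + 0.78q) dq = 6.01×33.6046 + ½×0.78×33.6046² = 642.3786.

€642.38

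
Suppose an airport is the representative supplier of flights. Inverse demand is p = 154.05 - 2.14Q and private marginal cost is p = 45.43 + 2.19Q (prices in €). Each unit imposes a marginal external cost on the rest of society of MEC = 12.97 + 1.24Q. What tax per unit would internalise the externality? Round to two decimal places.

tax = €34.26 per unit

Social marginal cost = private MC + MEC = 58.40 + 3.43Q.
Set SMC = demand: 58.40 + 3.43Q = 154.05 - 2.14Q → Q* = 17.1724.
The Pigouvian tax equals MEC at Q*: 12.97 + 1.24×17.1724 = 34.2638.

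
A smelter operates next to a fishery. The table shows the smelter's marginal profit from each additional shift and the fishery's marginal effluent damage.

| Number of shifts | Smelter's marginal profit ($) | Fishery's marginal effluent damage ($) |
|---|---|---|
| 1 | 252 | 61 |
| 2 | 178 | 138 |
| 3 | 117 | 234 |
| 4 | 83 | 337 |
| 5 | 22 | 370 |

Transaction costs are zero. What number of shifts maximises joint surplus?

Bargaining reaches the level where marginal profit last exceeds marginal effluent damage.
That holds through level 2 (178 ≥ 138) but not at 3 (117 < 234).

2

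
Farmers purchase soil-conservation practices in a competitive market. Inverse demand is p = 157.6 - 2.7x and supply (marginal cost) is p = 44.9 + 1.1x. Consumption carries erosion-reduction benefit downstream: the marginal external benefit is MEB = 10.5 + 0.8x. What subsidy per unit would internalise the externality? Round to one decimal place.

subsidy = 43.4 per unit

Social marginal benefit = demand + MEB = 168.1 - 1.9x.
Set SMB = MC: 168.1 - 1.9x = 44.9 + 1.1x → x* = 41.0667.
The Pigouvian subsidy equals MEB at x*: 10.5 + 0.8×41.0667 = 43.3534.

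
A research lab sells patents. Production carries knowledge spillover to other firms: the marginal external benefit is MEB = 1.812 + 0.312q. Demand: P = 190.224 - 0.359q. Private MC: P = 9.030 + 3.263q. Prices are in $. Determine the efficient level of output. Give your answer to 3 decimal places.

q* = 55.289

Social marginal cost = private MC − MEB = 7.218 + 2.951q.
Set SMC = demand: 7.218 + 2.951q = 190.224 - 0.359q → q* = 55.2888.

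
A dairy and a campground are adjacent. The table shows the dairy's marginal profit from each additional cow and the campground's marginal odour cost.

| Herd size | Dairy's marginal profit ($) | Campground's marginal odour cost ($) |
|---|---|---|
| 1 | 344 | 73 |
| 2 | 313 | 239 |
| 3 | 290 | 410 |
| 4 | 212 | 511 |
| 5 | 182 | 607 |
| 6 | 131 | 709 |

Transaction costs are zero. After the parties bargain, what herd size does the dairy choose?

2

Bargaining reaches the level where marginal profit last exceeds marginal odour cost.
That holds through level 2 (313 ≥ 239) but not at 3 (290 < 410).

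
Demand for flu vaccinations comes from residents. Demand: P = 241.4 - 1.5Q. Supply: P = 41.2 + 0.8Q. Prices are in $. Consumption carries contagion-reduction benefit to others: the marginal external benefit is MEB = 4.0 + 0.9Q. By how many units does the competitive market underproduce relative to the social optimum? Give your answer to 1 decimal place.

Market equilibrium (private): 41.2 + 0.8Q = 241.4 - 1.5Q → Q_m = 87.0435.
Social marginal benefit = demand + MEB = 245.4 - 0.6Q.
Set SMB = MC: 245.4 - 0.6Q = 41.2 + 0.8Q → Q* = 145.8571.
Gap = |87.0435 − 145.8571| = 58.8136.

58.8 units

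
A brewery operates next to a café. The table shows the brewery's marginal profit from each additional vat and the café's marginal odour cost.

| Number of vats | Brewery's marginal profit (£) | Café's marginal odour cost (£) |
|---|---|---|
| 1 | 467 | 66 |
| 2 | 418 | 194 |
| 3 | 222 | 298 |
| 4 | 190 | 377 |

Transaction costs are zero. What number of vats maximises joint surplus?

2

Bargaining reaches the level where marginal profit last exceeds marginal odour cost.
That holds through level 2 (418 ≥ 194) but not at 3 (222 < 298).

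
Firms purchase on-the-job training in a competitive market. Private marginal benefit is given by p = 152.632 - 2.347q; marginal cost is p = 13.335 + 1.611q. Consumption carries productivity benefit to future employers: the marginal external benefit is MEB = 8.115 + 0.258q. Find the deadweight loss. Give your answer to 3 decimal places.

Market equilibrium (private): 13.335 + 1.611q = 152.632 - 2.347q → q_m = 35.1938.
Social marginal benefit = demand + MEB = 160.747 - 2.089q.
Set SMB = MC: 160.747 - 2.089q = 13.335 + 1.611q → q* = 39.8411.
The loss is the area between SMB and MC from q* to q_m; with linear curves that's a triangle of height MEB(q_m).
DWL = ½ × 4.6473 × 17.1950 = 39.9552.

DWL = 39.955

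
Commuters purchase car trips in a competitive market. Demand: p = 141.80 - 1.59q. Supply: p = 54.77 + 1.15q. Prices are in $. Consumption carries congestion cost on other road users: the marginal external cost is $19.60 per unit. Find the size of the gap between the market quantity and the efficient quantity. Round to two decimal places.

Market equilibrium (private): 54.77 + 1.15q = 141.80 - 1.59q → q_m = 31.7628.
Social marginal benefit = demand − MEC = 122.20 - 1.59q.
Set SMB = MC: 122.20 - 1.59q = 54.77 + 1.15q → q* = 24.6095.
Gap = |31.7628 − 24.6095| = 7.1533.

7.15 units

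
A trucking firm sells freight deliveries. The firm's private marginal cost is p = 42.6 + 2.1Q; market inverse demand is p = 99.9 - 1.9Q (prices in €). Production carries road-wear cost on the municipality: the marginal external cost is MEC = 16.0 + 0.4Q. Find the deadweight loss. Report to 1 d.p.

DWL = €53.7

Market equilibrium (private): 42.6 + 2.1Q = 99.9 - 1.9Q → Q_m = 14.3250.
Social marginal cost = private MC + MEC = 58.6 + 2.5Q.
Set SMC = demand: 58.6 + 2.5Q = 99.9 - 1.9Q → Q* = 9.3864.
The welfare-loss triangle has base |Q_m − Q*| and height MEC(Q_m) (the vertical gap between SMC and demand is zero at Q* and MEC at Q_m).
DWL = ½ × 4.9386 × 21.7300 = 53.6579.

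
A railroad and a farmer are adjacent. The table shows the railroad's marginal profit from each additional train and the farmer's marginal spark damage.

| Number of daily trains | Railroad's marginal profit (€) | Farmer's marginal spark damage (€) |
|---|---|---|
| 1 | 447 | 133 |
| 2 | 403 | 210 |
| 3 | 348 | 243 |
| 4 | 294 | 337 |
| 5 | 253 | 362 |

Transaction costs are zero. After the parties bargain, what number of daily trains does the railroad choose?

3

Bargaining reaches the level where marginal profit last exceeds marginal spark damage.
That holds through level 3 (348 ≥ 243) but not at 4 (294 < 337).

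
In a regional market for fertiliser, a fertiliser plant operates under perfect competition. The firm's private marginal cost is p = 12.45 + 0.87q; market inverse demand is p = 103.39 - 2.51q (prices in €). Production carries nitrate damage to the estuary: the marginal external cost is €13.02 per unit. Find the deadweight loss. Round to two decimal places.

DWL = €25.08

Market equilibrium (private): 12.45 + 0.87q = 103.39 - 2.51q → q_m = 26.9053.
Social marginal cost = private MC + MEC = 25.47 + 0.87q.
Set SMC = demand: 25.47 + 0.87q = 103.39 - 2.51q → q* = 23.0533.
The welfare-loss triangle has base |q_m − q*| and height MEC(q_m) (the vertical gap between SMC and demand is zero at q* and MEC at q_m).
DWL = ½ × 3.8520 × 13.0200 = 25.0765.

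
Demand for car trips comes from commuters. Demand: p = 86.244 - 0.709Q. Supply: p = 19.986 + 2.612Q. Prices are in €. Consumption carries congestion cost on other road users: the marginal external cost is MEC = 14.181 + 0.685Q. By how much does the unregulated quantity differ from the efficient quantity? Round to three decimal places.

6.951 units

Market equilibrium (private): 19.986 + 2.612Q = 86.244 - 0.709Q → Q_m = 19.9512.
Social marginal benefit = demand − MEC = 72.063 - 1.394Q.
Set SMB = MC: 72.063 - 1.394Q = 19.986 + 2.612Q → Q* = 12.9998.
Gap = |19.9512 − 12.9998| = 6.9514.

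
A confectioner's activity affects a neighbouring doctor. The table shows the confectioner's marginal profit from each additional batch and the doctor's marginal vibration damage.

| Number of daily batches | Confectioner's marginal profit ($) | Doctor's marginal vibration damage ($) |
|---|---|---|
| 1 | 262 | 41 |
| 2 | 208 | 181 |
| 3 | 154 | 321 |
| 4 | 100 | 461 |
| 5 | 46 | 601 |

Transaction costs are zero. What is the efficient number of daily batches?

Bargaining reaches the level where marginal profit last exceeds marginal vibration damage.
That holds through level 2 (208 ≥ 181) but not at 3 (154 < 321).

2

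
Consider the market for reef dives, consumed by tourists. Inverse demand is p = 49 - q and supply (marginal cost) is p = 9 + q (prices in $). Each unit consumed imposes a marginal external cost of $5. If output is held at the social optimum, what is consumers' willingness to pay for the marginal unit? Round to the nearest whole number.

Social marginal benefit = demand − MEC = 44 - q.
Set SMB = MC: 44 - q = 9 + q → q* = 17.5000.
Consumer price on the demand curve at q*: 49 − 1×17.5000 = 31.5000.

P = $32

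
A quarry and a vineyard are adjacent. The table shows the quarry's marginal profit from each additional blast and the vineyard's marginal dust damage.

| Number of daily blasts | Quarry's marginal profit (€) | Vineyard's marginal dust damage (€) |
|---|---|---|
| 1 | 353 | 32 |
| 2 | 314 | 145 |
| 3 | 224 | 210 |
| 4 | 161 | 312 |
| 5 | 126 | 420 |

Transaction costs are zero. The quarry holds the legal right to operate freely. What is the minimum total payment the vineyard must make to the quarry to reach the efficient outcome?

€287

Left alone the quarry would choose level 5 (marginal profit stays positive).
Efficient level: k* = 3 (marginal profit ≥ marginal dust damage through 3).
The vineyard must at least cover the quarry's forgone profit from cutting 5→3: 161 + 126 = 287.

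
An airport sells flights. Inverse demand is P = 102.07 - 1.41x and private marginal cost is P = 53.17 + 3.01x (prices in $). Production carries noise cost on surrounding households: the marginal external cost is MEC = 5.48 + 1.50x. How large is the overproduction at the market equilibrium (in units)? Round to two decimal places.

3.73 units

Market equilibrium (private): 53.17 + 3.01x = 102.07 - 1.41x → x_m = 11.0633.
Social marginal cost = private MC + MEC = 58.65 + 4.51x.
Set SMC = demand: 58.65 + 4.51x = 102.07 - 1.41x → x* = 7.3345.
Gap = |11.0633 − 7.3345| = 3.7288.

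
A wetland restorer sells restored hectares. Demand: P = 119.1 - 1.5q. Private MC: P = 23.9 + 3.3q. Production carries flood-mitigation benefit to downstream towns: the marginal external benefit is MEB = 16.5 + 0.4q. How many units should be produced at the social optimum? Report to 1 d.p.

q* = 25.4

Social marginal cost = private MC − MEB = 7.4 + 2.9q.
Set SMC = demand: 7.4 + 2.9q = 119.1 - 1.5q → q* = 25.3864.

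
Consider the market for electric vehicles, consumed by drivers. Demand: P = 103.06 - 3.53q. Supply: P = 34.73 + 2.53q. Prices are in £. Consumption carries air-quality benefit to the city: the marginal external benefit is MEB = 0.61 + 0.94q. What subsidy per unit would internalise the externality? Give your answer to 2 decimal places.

subsidy = £13.27 per unit

Social marginal benefit = demand + MEB = 103.67 - 2.59q.
Set SMB = MC: 103.67 - 2.59q = 34.73 + 2.53q → q* = 13.4648.
The Pigouvian subsidy equals MEB at q*: 0.61 + 0.94×13.4648 = 13.2669.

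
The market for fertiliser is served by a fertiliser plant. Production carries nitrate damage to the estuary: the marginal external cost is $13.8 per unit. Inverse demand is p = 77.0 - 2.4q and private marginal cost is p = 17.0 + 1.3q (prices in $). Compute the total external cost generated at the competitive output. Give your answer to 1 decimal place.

$223.8

Market equilibrium (private): 17.0 + 1.3q = 77.0 - 2.4q → q_m = 16.2162.
Total external cost = MEC × q_m = 13.8 × 16.2162 = 223.7836.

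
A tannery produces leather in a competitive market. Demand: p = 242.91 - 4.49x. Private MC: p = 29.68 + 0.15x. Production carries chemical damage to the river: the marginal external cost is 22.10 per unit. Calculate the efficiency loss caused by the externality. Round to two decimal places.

DWL = 52.63

Market equilibrium (private): 29.68 + 0.15x = 242.91 - 4.49x → x_m = 45.9547.
Social marginal cost = private MC + MEC = 51.78 + 0.15x.
Set SMC = demand: 51.78 + 0.15x = 242.91 - 4.49x → x* = 41.1918.
The welfare-loss triangle has base |x_m − x*| and height MEC(x_m) (the vertical gap between SMC and demand is zero at x* and MEC at x_m).
DWL = ½ × 4.7629 × 22.1000 = 52.6300.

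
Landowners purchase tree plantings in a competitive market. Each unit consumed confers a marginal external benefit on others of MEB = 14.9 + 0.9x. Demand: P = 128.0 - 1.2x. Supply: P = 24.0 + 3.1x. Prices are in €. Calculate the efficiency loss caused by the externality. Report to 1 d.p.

Market equilibrium (private): 24.0 + 3.1x = 128.0 - 1.2x → x_m = 24.1860.
Social marginal benefit = demand + MEB = 142.9 - 0.3x.
Set SMB = MC: 142.9 - 0.3x = 24.0 + 3.1x → x* = 34.9706.
Height of the DWL triangle at x_m is SMB(x_m) − MC(x_m) = MEB(x_m) = 36.6674.
DWL = ½ × 10.7846 × 36.6674 = 197.7216.

DWL = €197.7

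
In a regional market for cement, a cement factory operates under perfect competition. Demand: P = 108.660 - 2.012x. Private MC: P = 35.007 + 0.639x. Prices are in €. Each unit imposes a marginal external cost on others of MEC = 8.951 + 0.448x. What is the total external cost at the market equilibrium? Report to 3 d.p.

€421.592

Market equilibrium (private): 35.007 + 0.639x = 108.660 - 2.012x → x_m = 27.7831.
Total external cost = ∫₀^{x_m} (8.951 + 0.448x) dx = 8.951×27.7831 + ½×0.448×27.7831² = 421.5923.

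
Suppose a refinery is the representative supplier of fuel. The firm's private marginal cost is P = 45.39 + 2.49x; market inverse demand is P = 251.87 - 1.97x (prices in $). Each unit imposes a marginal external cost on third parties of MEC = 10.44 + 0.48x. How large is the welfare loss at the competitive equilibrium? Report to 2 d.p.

DWL = $107.98

Market equilibrium (private): 45.39 + 2.49x = 251.87 - 1.97x → x_m = 46.2960.
Social marginal cost = private MC + MEC = 55.83 + 2.97x.
Set SMC = demand: 55.83 + 2.97x = 251.87 - 1.97x → x* = 39.6842.
Between x* and x_m the wedge SMC − demand runs linearly from 0 to MEC(x_m), so the loss is a triangle.
DWL = ½ × 6.6118 × 32.6621 = 107.9776.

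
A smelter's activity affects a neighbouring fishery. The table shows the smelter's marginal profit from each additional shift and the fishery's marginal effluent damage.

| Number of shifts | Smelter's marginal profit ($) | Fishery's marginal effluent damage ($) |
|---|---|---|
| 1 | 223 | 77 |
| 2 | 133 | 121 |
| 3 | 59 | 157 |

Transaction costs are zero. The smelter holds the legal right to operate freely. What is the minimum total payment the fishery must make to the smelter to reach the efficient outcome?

$59

Left alone the smelter would choose level 3 (marginal profit stays positive).
Efficient level: k* = 2 (marginal profit ≥ marginal effluent damage through 2).
The fishery must at least cover the smelter's forgone profit from cutting 3→2: 59 = 59.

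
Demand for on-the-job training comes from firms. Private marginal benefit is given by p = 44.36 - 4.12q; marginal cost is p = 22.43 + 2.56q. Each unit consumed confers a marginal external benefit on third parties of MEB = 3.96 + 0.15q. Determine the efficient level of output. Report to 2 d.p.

Social marginal benefit = demand + MEB = 48.32 - 3.97q.
Set SMB = MC: 48.32 - 3.97q = 22.43 + 2.56q → q* = 3.9648.

q* = 3.96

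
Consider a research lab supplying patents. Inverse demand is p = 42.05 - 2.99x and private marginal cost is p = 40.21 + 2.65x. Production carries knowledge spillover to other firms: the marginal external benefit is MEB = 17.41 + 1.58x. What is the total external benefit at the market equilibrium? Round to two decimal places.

Market equilibrium (private): 40.21 + 2.65x = 42.05 - 2.99x → x_m = 0.3262.
Total external benefit = ∫₀^{x_m} (17.41 + 1.58x) dx = 17.41×0.3262 + ½×1.58×0.3262² = 5.7632.

5.76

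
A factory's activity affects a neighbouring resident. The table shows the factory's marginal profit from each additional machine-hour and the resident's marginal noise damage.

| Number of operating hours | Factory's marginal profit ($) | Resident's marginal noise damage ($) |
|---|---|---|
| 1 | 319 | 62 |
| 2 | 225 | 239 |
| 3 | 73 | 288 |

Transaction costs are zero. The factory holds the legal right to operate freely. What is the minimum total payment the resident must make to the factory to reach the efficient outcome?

Left alone the factory would choose level 3 (marginal profit stays positive).
Efficient level: k* = 1 (marginal profit ≥ marginal noise damage through 1).
The resident must at least cover the factory's forgone profit from cutting 3→1: 225 + 73 = 298.

$298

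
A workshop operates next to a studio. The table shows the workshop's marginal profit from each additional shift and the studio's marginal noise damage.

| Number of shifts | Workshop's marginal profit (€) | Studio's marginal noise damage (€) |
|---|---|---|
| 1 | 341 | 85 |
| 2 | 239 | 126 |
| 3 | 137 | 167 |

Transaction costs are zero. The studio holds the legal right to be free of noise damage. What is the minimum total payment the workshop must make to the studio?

Efficient level: marginal profit ≥ marginal noise damage through level 2, so k* = 2.
With the studio holding the right, the workshop must at least compensate total damage at k*: 85 + 126 = 211.

€211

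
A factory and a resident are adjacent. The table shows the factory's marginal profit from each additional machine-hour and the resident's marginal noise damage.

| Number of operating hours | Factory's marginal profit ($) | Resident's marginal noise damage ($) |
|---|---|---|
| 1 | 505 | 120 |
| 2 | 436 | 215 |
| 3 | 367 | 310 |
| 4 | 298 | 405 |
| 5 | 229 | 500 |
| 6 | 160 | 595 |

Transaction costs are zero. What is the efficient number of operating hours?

Bargaining reaches the level where marginal profit last exceeds marginal noise damage.
That holds through level 3 (367 ≥ 310) but not at 4 (298 < 405).

3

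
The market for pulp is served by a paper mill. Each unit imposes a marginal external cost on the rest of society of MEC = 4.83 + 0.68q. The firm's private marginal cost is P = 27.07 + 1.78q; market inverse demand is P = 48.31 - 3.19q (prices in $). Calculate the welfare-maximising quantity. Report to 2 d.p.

q* = 2.90

Social marginal cost = private MC + MEC = 31.90 + 2.46q.
Set SMC = demand: 31.90 + 2.46q = 48.31 - 3.19q → q* = 2.9044.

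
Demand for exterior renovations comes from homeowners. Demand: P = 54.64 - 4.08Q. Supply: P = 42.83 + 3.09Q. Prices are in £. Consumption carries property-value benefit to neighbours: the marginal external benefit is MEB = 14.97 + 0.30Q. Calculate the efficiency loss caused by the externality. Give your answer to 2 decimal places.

Market equilibrium (private): 42.83 + 3.09Q = 54.64 - 4.08Q → Q_m = 1.6471.
Social marginal benefit = demand + MEB = 69.61 - 3.78Q.
Set SMB = MC: 69.61 - 3.78Q = 42.83 + 3.09Q → Q* = 3.8981.
Between Q* and Q_m the wedge SMB − MC runs linearly from 0 to MEB(Q_m), so the loss is a triangle.
DWL = ½ × 2.2510 × 15.4641 = 17.4048.

DWL = £17.40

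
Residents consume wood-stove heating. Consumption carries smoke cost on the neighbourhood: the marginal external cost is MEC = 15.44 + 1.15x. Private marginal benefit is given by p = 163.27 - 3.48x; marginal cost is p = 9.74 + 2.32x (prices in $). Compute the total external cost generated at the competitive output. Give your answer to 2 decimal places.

$811.61

Market equilibrium (private): 9.74 + 2.32x = 163.27 - 3.48x → x_m = 26.4707.
Total external cost = ∫₀^{x_m} (15.44 + 1.15x) dx = 15.44×26.4707 + ½×1.15×26.4707² = 811.6089.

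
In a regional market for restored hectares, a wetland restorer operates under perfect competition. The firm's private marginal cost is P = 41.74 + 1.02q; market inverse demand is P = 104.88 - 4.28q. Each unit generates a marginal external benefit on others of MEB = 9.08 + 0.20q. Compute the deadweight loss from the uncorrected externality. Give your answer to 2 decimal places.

Market equilibrium (private): 41.74 + 1.02q = 104.88 - 4.28q → q_m = 11.9132.
Social marginal cost = private MC − MEB = 32.66 + 0.82q.
Set SMC = demand: 32.66 + 0.82q = 104.88 - 4.28q → q* = 14.1608.
Between q* and q_m the wedge demand − SMC runs linearly from 0 to MEB(q_m), so the loss is a triangle.
DWL = ½ × 2.2476 × 11.4626 = 12.8817.

DWL = 12.88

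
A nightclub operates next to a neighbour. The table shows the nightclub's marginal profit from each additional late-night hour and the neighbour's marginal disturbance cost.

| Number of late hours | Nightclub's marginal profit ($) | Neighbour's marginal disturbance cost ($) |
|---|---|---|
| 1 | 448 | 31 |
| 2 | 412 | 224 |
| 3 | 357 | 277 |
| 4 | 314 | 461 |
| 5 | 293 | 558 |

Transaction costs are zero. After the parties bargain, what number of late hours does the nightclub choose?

Bargaining reaches the level where marginal profit last exceeds marginal disturbance cost.
That holds through level 3 (357 ≥ 277) but not at 4 (314 < 461).

3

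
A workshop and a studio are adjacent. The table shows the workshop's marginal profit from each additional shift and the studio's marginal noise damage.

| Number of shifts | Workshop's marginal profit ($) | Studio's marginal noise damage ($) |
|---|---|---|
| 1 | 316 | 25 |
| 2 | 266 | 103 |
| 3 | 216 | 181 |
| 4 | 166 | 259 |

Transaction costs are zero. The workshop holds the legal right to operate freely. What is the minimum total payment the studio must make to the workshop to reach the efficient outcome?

$166

Left alone the workshop would choose level 4 (marginal profit stays positive).
Efficient level: k* = 3 (marginal profit ≥ marginal noise damage through 3).
The studio must at least cover the workshop's forgone profit from cutting 4→3: 166 = 166.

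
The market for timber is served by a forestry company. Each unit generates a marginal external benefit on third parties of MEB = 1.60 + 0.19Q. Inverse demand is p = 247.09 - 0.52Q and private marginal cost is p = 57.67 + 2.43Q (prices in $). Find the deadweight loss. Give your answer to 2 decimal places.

DWL = $34.50

Market equilibrium (private): 57.67 + 2.43Q = 247.09 - 0.52Q → Q_m = 64.2102.
Social marginal cost = private MC − MEB = 56.07 + 2.24Q.
Set SMC = demand: 56.07 + 2.24Q = 247.09 - 0.52Q → Q* = 69.2101.
Height of the DWL triangle at Q_m is demand(Q_m) − SMC(Q_m) = MEB(Q_m) = 13.7999.
DWL = ½ × 4.9999 × 13.7999 = 34.4991.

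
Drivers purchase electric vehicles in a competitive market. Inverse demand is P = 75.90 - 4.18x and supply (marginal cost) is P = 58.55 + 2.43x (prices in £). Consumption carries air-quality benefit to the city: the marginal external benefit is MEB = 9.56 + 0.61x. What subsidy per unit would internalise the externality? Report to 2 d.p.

Social marginal benefit = demand + MEB = 85.46 - 3.57x.
Set SMB = MC: 85.46 - 3.57x = 58.55 + 2.43x → x* = 4.4850.
The Pigouvian subsidy equals MEB at x*: 9.56 + 0.61×4.4850 = 12.2959.

subsidy = £12.30 per unit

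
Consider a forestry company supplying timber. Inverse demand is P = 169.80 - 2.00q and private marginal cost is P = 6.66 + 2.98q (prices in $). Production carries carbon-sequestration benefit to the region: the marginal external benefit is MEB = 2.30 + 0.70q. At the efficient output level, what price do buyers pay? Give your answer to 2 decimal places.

Social marginal cost = private MC − MEB = 4.36 + 2.28q.
Set SMC = demand: 4.36 + 2.28q = 169.80 - 2.00q → q* = 38.6542.
Consumer price on the demand curve at q*: 169.80 − 2.00×38.6542 = 92.4916.

P = $92.49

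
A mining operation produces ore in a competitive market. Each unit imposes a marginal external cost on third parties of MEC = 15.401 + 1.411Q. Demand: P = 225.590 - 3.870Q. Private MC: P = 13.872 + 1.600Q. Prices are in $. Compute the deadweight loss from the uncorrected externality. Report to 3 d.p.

Market equilibrium (private): 13.872 + 1.600Q = 225.590 - 3.870Q → Q_m = 38.7053.
Social marginal cost = private MC + MEC = 29.273 + 3.011Q.
Set SMC = demand: 29.273 + 3.011Q = 225.590 - 3.870Q → Q* = 28.5303.
Height of the DWL triangle at Q_m is SMC(Q_m) − demand(Q_m) = MEC(Q_m) = 70.0142.
DWL = ½ × 10.1750 × 70.0142 = 356.1972.

DWL = $356.197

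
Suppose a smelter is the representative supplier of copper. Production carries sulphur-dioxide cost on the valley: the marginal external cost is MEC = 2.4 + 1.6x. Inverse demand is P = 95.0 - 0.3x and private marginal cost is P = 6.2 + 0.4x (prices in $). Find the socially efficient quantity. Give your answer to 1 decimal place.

x* = 37.6

Social marginal cost = private MC + MEC = 8.6 + 2.0x.
Set SMC = demand: 8.6 + 2.0x = 95.0 - 0.3x → x* = 37.5652.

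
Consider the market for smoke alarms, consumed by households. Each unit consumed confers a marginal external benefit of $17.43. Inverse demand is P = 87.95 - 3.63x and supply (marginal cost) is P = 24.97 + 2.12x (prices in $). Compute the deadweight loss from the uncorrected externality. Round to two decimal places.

DWL = $26.42

Market equilibrium (private): 24.97 + 2.12x = 87.95 - 3.63x → x_m = 10.9530.
Social marginal benefit = demand + MEB = 105.38 - 3.63x.
Set SMB = MC: 105.38 - 3.63x = 24.97 + 2.12x → x* = 13.9843.
The welfare-loss triangle has base |x_m − x*| and height MEB(x_m) (the vertical gap between SMB and MC is zero at x* and MEB at x_m).
DWL = ½ × 3.0313 × 17.4300 = 26.4178.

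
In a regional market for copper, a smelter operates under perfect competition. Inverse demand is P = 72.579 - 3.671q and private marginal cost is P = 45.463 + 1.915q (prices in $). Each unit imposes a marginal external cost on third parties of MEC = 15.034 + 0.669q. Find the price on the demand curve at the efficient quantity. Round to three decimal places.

Social marginal cost = private MC + MEC = 60.497 + 2.584q.
Set SMC = demand: 60.497 + 2.584q = 72.579 - 3.671q → q* = 1.9316.
Consumer price on the demand curve at q*: 72.579 − 3.671×1.9316 = 65.4881.

P = $65.488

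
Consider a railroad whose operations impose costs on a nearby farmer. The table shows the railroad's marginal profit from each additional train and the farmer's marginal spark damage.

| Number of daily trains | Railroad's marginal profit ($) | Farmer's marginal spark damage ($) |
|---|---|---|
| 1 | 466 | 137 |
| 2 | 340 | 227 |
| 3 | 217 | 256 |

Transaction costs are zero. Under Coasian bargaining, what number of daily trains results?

Bargaining reaches the level where marginal profit last exceeds marginal spark damage.
That holds through level 2 (340 ≥ 227) but not at 3 (217 < 256).

2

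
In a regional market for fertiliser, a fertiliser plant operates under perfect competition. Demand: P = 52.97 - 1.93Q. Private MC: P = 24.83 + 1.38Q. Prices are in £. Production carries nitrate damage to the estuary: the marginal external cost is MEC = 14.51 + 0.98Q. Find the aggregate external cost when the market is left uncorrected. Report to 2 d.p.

£158.77

Market equilibrium (private): 24.83 + 1.38Q = 52.97 - 1.93Q → Q_m = 8.5015.
Total external cost = ∫₀^{Q_m} (14.51 + 0.98Q) dQ = 14.51×8.5015 + ½×0.98×8.5015² = 158.7718.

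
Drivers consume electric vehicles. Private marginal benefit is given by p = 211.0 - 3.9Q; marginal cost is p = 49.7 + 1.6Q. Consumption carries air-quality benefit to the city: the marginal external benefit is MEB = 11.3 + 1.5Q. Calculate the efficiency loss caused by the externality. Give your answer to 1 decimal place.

Market equilibrium (private): 49.7 + 1.6Q = 211.0 - 3.9Q → Q_m = 29.3273.
Social marginal benefit = demand + MEB = 222.3 - 2.4Q.
Set SMB = MC: 222.3 - 2.4Q = 49.7 + 1.6Q → Q* = 43.1500.
Between Q* and Q_m the wedge SMB − MC runs linearly from 0 to MEB(Q_m), so the loss is a triangle.
DWL = ½ × 13.8227 × 55.2909 = 382.1348.

DWL = 382.1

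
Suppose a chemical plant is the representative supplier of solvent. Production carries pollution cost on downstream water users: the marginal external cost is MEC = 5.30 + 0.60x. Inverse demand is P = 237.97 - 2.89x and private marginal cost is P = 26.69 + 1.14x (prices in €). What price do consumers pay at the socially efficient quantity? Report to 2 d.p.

Social marginal cost = private MC + MEC = 31.99 + 1.74x.
Set SMC = demand: 31.99 + 1.74x = 237.97 - 2.89x → x* = 44.4881.
Consumer price on the demand curve at x*: 237.97 − 2.89×44.4881 = 109.3994.

P = €109.40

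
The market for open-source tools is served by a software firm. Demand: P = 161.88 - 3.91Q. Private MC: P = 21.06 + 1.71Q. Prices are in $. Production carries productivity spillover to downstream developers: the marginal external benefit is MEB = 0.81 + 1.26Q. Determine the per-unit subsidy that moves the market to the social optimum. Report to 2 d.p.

subsidy = $41.74 per unit

Social marginal cost = private MC − MEB = 20.25 + 0.45Q.
Set SMC = demand: 20.25 + 0.45Q = 161.88 - 3.91Q → Q* = 32.4839.
The Pigouvian subsidy equals MEB at Q*: 0.81 + 1.26×32.4839 = 41.7397.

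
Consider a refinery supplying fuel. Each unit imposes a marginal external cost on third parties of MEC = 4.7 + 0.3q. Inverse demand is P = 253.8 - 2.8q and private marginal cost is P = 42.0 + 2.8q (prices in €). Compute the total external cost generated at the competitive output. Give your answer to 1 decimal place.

€392.3

Market equilibrium (private): 42.0 + 2.8q = 253.8 - 2.8q → q_m = 37.8214.
Total external cost = ∫₀^{q_m} (4.7 + 0.3q) dq = 4.7×37.8214 + ½×0.3×37.8214² = 392.3293.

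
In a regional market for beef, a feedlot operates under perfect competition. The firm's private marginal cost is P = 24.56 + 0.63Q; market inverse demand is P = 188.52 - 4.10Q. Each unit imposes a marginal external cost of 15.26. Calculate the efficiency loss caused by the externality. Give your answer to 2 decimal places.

DWL = 24.62

Market equilibrium (private): 24.56 + 0.63Q = 188.52 - 4.10Q → Q_m = 34.6638.
Social marginal cost = private MC + MEC = 39.82 + 0.63Q.
Set SMC = demand: 39.82 + 0.63Q = 188.52 - 4.10Q → Q* = 31.4376.
Height of the DWL triangle at Q_m is SMC(Q_m) − demand(Q_m) = MEC(Q_m) = 15.2600.
DWL = ½ × 3.2262 × 15.2600 = 24.6159.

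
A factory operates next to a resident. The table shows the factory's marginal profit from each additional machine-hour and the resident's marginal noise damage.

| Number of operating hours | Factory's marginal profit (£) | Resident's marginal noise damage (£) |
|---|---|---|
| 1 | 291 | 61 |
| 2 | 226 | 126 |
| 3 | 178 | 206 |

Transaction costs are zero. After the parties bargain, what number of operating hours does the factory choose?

Bargaining reaches the level where marginal profit last exceeds marginal noise damage.
That holds through level 2 (226 ≥ 126) but not at 3 (178 < 206).

2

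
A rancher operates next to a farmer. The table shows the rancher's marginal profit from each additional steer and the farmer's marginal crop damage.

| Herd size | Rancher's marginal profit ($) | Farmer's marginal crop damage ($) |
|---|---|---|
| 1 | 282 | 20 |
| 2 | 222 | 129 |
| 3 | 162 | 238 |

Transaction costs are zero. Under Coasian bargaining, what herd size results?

2

Bargaining reaches the level where marginal profit last exceeds marginal crop damage.
That holds through level 2 (222 ≥ 129) but not at 3 (162 < 238).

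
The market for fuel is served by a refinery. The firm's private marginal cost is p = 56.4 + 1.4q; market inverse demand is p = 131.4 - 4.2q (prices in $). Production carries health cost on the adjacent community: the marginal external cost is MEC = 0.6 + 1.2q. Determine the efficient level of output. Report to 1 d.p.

q* = 10.9

Social marginal cost = private MC + MEC = 57.0 + 2.6q.
Set SMC = demand: 57.0 + 2.6q = 131.4 - 4.2q → q* = 10.9412.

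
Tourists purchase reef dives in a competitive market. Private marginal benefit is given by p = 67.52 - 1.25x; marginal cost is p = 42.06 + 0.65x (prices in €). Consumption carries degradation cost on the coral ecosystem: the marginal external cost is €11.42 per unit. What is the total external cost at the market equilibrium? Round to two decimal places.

€153.03

Market equilibrium (private): 42.06 + 0.65x = 67.52 - 1.25x → x_m = 13.4000.
Total external cost = MEC × x_m = 11.42 × 13.4000 = 153.0280.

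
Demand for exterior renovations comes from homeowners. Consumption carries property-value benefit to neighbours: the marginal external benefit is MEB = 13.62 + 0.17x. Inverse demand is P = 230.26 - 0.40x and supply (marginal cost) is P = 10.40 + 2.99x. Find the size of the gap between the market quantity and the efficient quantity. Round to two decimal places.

Market equilibrium (private): 10.40 + 2.99x = 230.26 - 0.40x → x_m = 64.8555.
Social marginal benefit = demand + MEB = 243.88 - 0.23x.
Set SMB = MC: 243.88 - 0.23x = 10.40 + 2.99x → x* = 72.5093.
Gap = |64.8555 − 72.5093| = 7.6538.

7.65 units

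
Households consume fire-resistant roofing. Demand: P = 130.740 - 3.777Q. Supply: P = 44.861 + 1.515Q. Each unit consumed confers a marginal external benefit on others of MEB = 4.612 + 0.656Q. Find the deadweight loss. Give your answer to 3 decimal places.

DWL = 25.107

Market equilibrium (private): 44.861 + 1.515Q = 130.740 - 3.777Q → Q_m = 16.2281.
Social marginal benefit = demand + MEB = 135.352 - 3.121Q.
Set SMB = MC: 135.352 - 3.121Q = 44.861 + 1.515Q → Q* = 19.5192.
Between Q* and Q_m the wedge SMB − MC runs linearly from 0 to MEB(Q_m), so the loss is a triangle.
DWL = ½ × 3.2911 × 15.2576 = 25.1071.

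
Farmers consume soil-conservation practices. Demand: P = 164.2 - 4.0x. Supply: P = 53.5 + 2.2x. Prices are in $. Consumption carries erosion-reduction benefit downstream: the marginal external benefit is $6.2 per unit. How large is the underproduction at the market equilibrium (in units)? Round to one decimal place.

Market equilibrium (private): 53.5 + 2.2x = 164.2 - 4.0x → x_m = 17.8548.
Social marginal benefit = demand + MEB = 170.4 - 4.0x.
Set SMB = MC: 170.4 - 4.0x = 53.5 + 2.2x → x* = 18.8548.
Gap = |17.8548 − 18.8548| = 1.0000.

1.0 units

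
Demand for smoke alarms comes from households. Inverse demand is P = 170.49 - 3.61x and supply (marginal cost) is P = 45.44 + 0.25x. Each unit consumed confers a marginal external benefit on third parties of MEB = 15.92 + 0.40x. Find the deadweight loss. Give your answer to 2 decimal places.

Market equilibrium (private): 45.44 + 0.25x = 170.49 - 3.61x → x_m = 32.3964.
Social marginal benefit = demand + MEB = 186.41 - 3.21x.
Set SMB = MC: 186.41 - 3.21x = 45.44 + 0.25x → x* = 40.7428.
The welfare-loss triangle has base |x_m − x*| and height MEB(x_m) (the vertical gap between SMB and MC is zero at x* and MEB at x_m).
DWL = ½ × 8.3464 × 28.8785 = 120.5158.

DWL = 120.52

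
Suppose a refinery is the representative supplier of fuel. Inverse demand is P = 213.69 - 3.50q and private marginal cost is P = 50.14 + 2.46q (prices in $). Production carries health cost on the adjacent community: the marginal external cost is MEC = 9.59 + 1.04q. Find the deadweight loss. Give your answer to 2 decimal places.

Market equilibrium (private): 50.14 + 2.46q = 213.69 - 3.50q → q_m = 27.4413.
Social marginal cost = private MC + MEC = 59.73 + 3.50q.
Set SMC = demand: 59.73 + 3.50q = 213.69 - 3.50q → q* = 21.9943.
Between q* and q_m the wedge SMC − demand runs linearly from 0 to MEC(q_m), so the loss is a triangle.
DWL = ½ × 5.4470 × 38.1289 = 103.8441.

DWL = $103.84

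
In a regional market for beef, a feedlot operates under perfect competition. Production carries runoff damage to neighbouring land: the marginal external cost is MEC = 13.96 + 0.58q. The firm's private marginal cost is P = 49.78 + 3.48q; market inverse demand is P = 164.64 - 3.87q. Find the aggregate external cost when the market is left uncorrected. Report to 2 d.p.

288.98

Market equilibrium (private): 49.78 + 3.48q = 164.64 - 3.87q → q_m = 15.6272.
Total external cost = ∫₀^{q_m} (13.96 + 0.58q) dq = 13.96×15.6272 + ½×0.58×15.6272² = 288.9764.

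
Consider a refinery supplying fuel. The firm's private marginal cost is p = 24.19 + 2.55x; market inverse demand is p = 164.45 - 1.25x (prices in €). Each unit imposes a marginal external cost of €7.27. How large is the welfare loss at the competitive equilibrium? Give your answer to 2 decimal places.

Market equilibrium (private): 24.19 + 2.55x = 164.45 - 1.25x → x_m = 36.9105.
Social marginal cost = private MC + MEC = 31.46 + 2.55x.
Set SMC = demand: 31.46 + 2.55x = 164.45 - 1.25x → x* = 34.9974.
Between x* and x_m the wedge SMC − demand runs linearly from 0 to MEC(x_m), so the loss is a triangle.
DWL = ½ × 1.9131 × 7.2700 = 6.9541.

DWL = €6.95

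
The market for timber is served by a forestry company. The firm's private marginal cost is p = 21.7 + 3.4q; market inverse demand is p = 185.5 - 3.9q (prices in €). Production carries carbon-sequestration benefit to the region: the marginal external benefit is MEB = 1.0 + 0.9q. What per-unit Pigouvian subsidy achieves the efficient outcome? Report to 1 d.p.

Social marginal cost = private MC − MEB = 20.7 + 2.5q.
Set SMC = demand: 20.7 + 2.5q = 185.5 - 3.9q → q* = 25.7500.
The Pigouvian subsidy equals MEB at q*: 1.0 + 0.9×25.7500 = 24.1750.

subsidy = €24.2 per unit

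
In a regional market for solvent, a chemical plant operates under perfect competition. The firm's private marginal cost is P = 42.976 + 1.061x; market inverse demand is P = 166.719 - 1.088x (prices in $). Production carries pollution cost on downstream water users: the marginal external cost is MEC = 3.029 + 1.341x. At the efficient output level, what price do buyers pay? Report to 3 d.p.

P = $129.087

Social marginal cost = private MC + MEC = 46.005 + 2.402x.
Set SMC = demand: 46.005 + 2.402x = 166.719 - 1.088x → x* = 34.5885.
Consumer price on the demand curve at x*: 166.719 − 1.088×34.5885 = 129.0867.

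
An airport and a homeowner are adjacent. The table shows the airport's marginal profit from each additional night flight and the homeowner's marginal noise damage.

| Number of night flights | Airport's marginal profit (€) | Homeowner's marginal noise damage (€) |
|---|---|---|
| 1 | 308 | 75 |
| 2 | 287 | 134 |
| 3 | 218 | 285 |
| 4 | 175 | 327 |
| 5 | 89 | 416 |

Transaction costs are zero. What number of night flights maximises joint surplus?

2

Bargaining reaches the level where marginal profit last exceeds marginal noise damage.
That holds through level 2 (287 ≥ 134) but not at 3 (218 < 285).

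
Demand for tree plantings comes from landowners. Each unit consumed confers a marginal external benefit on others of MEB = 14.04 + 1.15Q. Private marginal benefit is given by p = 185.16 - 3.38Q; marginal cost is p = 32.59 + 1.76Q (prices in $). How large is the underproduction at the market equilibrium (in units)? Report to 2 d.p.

Market equilibrium (private): 32.59 + 1.76Q = 185.16 - 3.38Q → Q_m = 29.6829.
Social marginal benefit = demand + MEB = 199.20 - 2.23Q.
Set SMB = MC: 199.20 - 2.23Q = 32.59 + 1.76Q → Q* = 41.7569.
Gap = |29.6829 − 41.7569| = 12.0740.

12.07 units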